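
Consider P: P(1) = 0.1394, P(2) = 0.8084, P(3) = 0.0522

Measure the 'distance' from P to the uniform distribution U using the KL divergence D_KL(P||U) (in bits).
0.7183 bits

U(i) = 1/3 for all i

D_KL(P||U) = Σ P(x) log₂(P(x) / (1/3))
           = Σ P(x) log₂(P(x)) + log₂(3)
           = log₂(3) - H(P)

H(P) = -Σ P(x) log₂(P(x)):
  -P(1)·log₂(P(1)) = -(0.1394)·log₂(0.1394) = 0.39627
  -P(2)·log₂(P(2)) = -(0.8084)·log₂(0.8084) = 0.24806
  -P(3)·log₂(P(3)) = -(0.0522)·log₂(0.0522) = 0.22236
H(P) = 0.39627 + 0.24806 + 0.22236 = 0.86669 bits

log₂(3) = 1.58496 bits

D_KL(P||U) = 1.58496 - 0.86669 = 0.71827 ≈ 0.7183 bits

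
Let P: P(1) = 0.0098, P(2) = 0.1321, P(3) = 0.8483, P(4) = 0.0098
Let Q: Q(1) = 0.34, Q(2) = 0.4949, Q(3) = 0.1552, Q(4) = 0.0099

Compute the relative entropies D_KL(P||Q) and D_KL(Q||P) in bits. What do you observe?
D_KL(P||Q) = 1.7767 bits, D_KL(Q||P) = 2.3025 bits. The two directions give different values (D_KL(Q||P) exceeds D_KL(P||Q) by 0.5258 bits): KL divergence is asymmetric.

D_KL(P||Q) = Σ P(x) log₂(P(x)/Q(x))

Computing term by term:
  P(1)·log₂(P(1)/Q(1)) = 0.0098·log₂(0.0098/0.34) = -0.05014
  P(2)·log₂(P(2)/Q(2)) = 0.1321·log₂(0.1321/0.4949) = -0.25172
  P(3)·log₂(P(3)/Q(3)) = 0.8483·log₂(0.8483/0.1552) = 2.07871
  P(4)·log₂(P(4)/Q(4)) = 0.0098·log₂(0.0098/0.0099) = -0.00014

D_KL(P||Q) = -0.05014 - 0.25172 + 2.07871 - 0.00014 = 1.77671 ≈ 1.7767 bits

D_KL(Q||P) = Σ Q(x) log₂(Q(x)/P(x))

Computing term by term:
  Q(1)·log₂(Q(1)/P(1)) = 0.34·log₂(0.34/0.0098) = 1.73965
  Q(2)·log₂(Q(2)/P(2)) = 0.4949·log₂(0.4949/0.1321) = 0.94304
  Q(3)·log₂(Q(3)/P(3)) = 0.1552·log₂(0.1552/0.8483) = -0.38031
  Q(4)·log₂(Q(4)/P(4)) = 0.0099·log₂(0.0099/0.0098) = 0.00015

D_KL(Q||P) = 1.73965 + 0.94304 - 0.38031 + 0.00015 = 2.30253 ≈ 2.3025 bits

These are NOT equal (difference: 0.5258 bits). KL divergence is asymmetric: D_KL(P||Q) ≠ D_KL(Q||P) in general.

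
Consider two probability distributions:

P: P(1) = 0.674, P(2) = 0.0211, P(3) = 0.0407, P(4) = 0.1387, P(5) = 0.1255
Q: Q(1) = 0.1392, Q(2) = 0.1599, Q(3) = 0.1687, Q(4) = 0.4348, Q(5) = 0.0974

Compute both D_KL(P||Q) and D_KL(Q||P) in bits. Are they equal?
D_KL(P||Q) = 1.2059 bits, D_KL(Q||P) = 1.1776 bits. No, they are not equal.

D_KL(P||Q) = Σ P(x) log₂(P(x)/Q(x))

Computing term by term:
  P(1)·log₂(P(1)/Q(1)) = 0.674·log₂(0.674/0.1392) = 1.53375
  P(2)·log₂(P(2)/Q(2)) = 0.0211·log₂(0.0211/0.1599) = -0.06165
  P(3)·log₂(P(3)/Q(3)) = 0.0407·log₂(0.0407/0.1687) = -0.08349
  P(4)·log₂(P(4)/Q(4)) = 0.1387·log₂(0.1387/0.4348) = -0.22863
  P(5)·log₂(P(5)/Q(5)) = 0.1255·log₂(0.1255/0.0974) = 0.04589

D_KL(P||Q) = 1.53375 - 0.06165 - 0.08349 - 0.22863 + 0.04589 = 1.20587 ≈ 1.2059 bits

D_KL(Q||P) = Σ Q(x) log₂(Q(x)/P(x))

Computing term by term:
  Q(1)·log₂(Q(1)/P(1)) = 0.1392·log₂(0.1392/0.674) = -0.31676
  Q(2)·log₂(Q(2)/P(2)) = 0.1599·log₂(0.1599/0.0211) = 0.46720
  Q(3)·log₂(Q(3)/P(3)) = 0.1687·log₂(0.1687/0.0407) = 0.34606
  Q(4)·log₂(Q(4)/P(4)) = 0.4348·log₂(0.4348/0.1387) = 0.71672
  Q(5)·log₂(Q(5)/P(5)) = 0.0974·log₂(0.0974/0.1255) = -0.03562

D_KL(Q||P) = -0.31676 + 0.46720 + 0.34606 + 0.71672 - 0.03562 = 1.17760 ≈ 1.1776 bits

These are NOT equal (difference: 0.0283 bits). KL divergence is asymmetric: D_KL(P||Q) ≠ D_KL(Q||P) in general.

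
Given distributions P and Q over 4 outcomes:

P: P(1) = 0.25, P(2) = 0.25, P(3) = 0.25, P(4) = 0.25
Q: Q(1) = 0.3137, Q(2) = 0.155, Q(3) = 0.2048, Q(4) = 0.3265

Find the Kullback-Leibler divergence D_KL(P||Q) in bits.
0.0662 bits

D_KL(P||Q) = Σ P(x) log₂(P(x)/Q(x))

Computing term by term:
  P(1)·log₂(P(1)/Q(1)) = 0.25·log₂(0.25/0.3137) = -0.08186
  P(2)·log₂(P(2)/Q(2)) = 0.25·log₂(0.25/0.155) = 0.17241
  P(3)·log₂(P(3)/Q(3)) = 0.25·log₂(0.25/0.2048) = 0.07193
  P(4)·log₂(P(4)/Q(4)) = 0.25·log₂(0.25/0.3265) = -0.09629

D_KL(P||Q) = -0.08186 + 0.17241 + 0.07193 - 0.09629 = 0.06619 ≈ 0.0662 bits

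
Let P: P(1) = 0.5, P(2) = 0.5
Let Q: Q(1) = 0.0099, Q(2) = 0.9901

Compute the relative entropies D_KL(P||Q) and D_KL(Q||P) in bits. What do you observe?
D_KL(P||Q) = 2.3364 bits, D_KL(Q||P) = 0.9199 bits. The two directions give different values (D_KL(P||Q) exceeds D_KL(Q||P) by 1.4165 bits): KL divergence is asymmetric.

D_KL(P||Q) = Σ P(x) log₂(P(x)/Q(x))

Computing term by term:
  P(1)·log₂(P(1)/Q(1)) = 0.5·log₂(0.5/0.0099) = 2.82918
  P(2)·log₂(P(2)/Q(2)) = 0.5·log₂(0.5/0.9901) = -0.49282

D_KL(P||Q) = 2.82918 - 0.49282 = 2.33636 ≈ 2.3364 bits

D_KL(Q||P) = Σ Q(x) log₂(Q(x)/P(x))

Computing term by term:
  Q(1)·log₂(Q(1)/P(1)) = 0.0099·log₂(0.0099/0.5) = -0.05602
  Q(2)·log₂(Q(2)/P(2)) = 0.9901·log₂(0.9901/0.5) = 0.97589

D_KL(Q||P) = -0.05602 + 0.97589 = 0.91987 ≈ 0.9199 bits

These are NOT equal (difference: 1.4165 bits). KL divergence is asymmetric: D_KL(P||Q) ≠ D_KL(Q||P) in general.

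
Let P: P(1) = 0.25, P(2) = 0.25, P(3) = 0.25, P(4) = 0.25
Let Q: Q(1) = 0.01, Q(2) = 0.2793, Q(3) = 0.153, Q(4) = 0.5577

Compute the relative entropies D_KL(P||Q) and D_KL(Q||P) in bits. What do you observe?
D_KL(P||Q) = 1.0087 bits, D_KL(Q||P) = 0.5354 bits. The two directions give different values (D_KL(P||Q) exceeds D_KL(Q||P) by 0.4733 bits): KL divergence is asymmetric.

D_KL(P||Q) = Σ P(x) log₂(P(x)/Q(x))

Computing term by term:
  P(1)·log₂(P(1)/Q(1)) = 0.25·log₂(0.25/0.01) = 1.16096
  P(2)·log₂(P(2)/Q(2)) = 0.25·log₂(0.25/0.2793) = -0.03997
  P(3)·log₂(P(3)/Q(3)) = 0.25·log₂(0.25/0.153) = 0.17710
  P(4)·log₂(P(4)/Q(4)) = 0.25·log₂(0.25/0.5577) = -0.28939

D_KL(P||Q) = 1.16096 - 0.03997 + 0.17710 - 0.28939 = 1.00870 ≈ 1.0087 bits

D_KL(Q||P) = Σ Q(x) log₂(Q(x)/P(x))

Computing term by term:
  Q(1)·log₂(Q(1)/P(1)) = 0.01·log₂(0.01/0.25) = -0.04644
  Q(2)·log₂(Q(2)/P(2)) = 0.2793·log₂(0.2793/0.25) = 0.04466
  Q(3)·log₂(Q(3)/P(3)) = 0.153·log₂(0.153/0.25) = -0.10838
  Q(4)·log₂(Q(4)/P(4)) = 0.5577·log₂(0.5577/0.25) = 0.64557

D_KL(Q||P) = -0.04644 + 0.04466 - 0.10838 + 0.64557 = 0.53541 ≈ 0.5354 bits

These are NOT equal (difference: 0.4733 bits). KL divergence is asymmetric: D_KL(P||Q) ≠ D_KL(Q||P) in general.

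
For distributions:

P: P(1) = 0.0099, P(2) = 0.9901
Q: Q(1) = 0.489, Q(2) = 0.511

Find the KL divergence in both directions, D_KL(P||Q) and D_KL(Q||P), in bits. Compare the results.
D_KL(P||Q) = 0.8891 bits, D_KL(Q||P) = 2.2636 bits. D_KL(Q||P) is larger than D_KL(P||Q) by 1.3745 bits; the two directions differ.

D_KL(P||Q) = Σ P(x) log₂(P(x)/Q(x))

Computing term by term:
  P(1)·log₂(P(1)/Q(1)) = 0.0099·log₂(0.0099/0.489) = -0.05570
  P(2)·log₂(P(2)/Q(2)) = 0.9901·log₂(0.9901/0.511) = 0.94480

D_KL(P||Q) = -0.05570 + 0.94480 = 0.88910 ≈ 0.8891 bits

D_KL(Q||P) = Σ Q(x) log₂(Q(x)/P(x))

Computing term by term:
  Q(1)·log₂(Q(1)/P(1)) = 0.489·log₂(0.489/0.0099) = 2.75124
  Q(2)·log₂(Q(2)/P(2)) = 0.511·log₂(0.511/0.9901) = -0.48762

D_KL(Q||P) = 2.75124 - 0.48762 = 2.26362 ≈ 2.2636 bits

These are NOT equal (difference: 1.3745 bits). KL divergence is asymmetric: D_KL(P||Q) ≠ D_KL(Q||P) in general.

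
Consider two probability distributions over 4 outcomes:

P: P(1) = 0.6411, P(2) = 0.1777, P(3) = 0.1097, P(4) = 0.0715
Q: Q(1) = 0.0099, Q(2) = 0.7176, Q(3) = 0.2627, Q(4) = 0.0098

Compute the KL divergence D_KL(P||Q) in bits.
3.5664 bits

D_KL(P||Q) = Σ P(x) log₂(P(x)/Q(x))

Computing term by term:
  P(1)·log₂(P(1)/Q(1)) = 0.6411·log₂(0.6411/0.0099) = 3.85748
  P(2)·log₂(P(2)/Q(2)) = 0.1777·log₂(0.1777/0.7176) = -0.35784
  P(3)·log₂(P(3)/Q(3)) = 0.1097·log₂(0.1097/0.2627) = -0.13821
  P(4)·log₂(P(4)/Q(4)) = 0.0715·log₂(0.0715/0.0098) = 0.20500

D_KL(P||Q) = 3.85748 - 0.35784 - 0.13821 + 0.20500 = 3.56643 ≈ 3.5664 bits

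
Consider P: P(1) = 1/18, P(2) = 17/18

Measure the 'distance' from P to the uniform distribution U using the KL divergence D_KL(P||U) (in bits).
0.6905 bits

U(i) = 1/2 for all i

D_KL(P||U) = Σ P(x) log₂(P(x) / (1/2))
           = Σ P(x) log₂(P(x)) + log₂(2)
           = log₂(2) - H(P)

H(P) = -Σ P(x) log₂(P(x)):
  -P(1)·log₂(P(1)) = -(1/18)·log₂(1/18) = 0.23166
  -P(2)·log₂(P(2)) = -(17/18)·log₂(17/18) = 0.07788
H(P) = 0.23166 + 0.07788 = 0.30954 bits

log₂(2) = 1.00000 bits

D_KL(P||U) = 1.00000 - 0.30954 = 0.69046 ≈ 0.6905 bits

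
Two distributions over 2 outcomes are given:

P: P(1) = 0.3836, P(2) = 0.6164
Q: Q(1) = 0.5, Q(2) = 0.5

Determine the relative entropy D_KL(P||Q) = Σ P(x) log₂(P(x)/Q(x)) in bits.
0.0395 bits

D_KL(P||Q) = Σ P(x) log₂(P(x)/Q(x))

Computing term by term:
  P(1)·log₂(P(1)/Q(1)) = 0.3836·log₂(0.3836/0.5) = -0.14666
  P(2)·log₂(P(2)/Q(2)) = 0.6164·log₂(0.6164/0.5) = 0.18612

D_KL(P||Q) = -0.14666 + 0.18612 = 0.03946 ≈ 0.0395 bits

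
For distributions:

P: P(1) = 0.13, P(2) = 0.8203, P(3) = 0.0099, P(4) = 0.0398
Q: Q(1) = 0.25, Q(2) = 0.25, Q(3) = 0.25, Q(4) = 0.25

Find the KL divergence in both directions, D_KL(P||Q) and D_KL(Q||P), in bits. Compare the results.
D_KL(P||Q) = 1.1319 bits, D_KL(Q||P) = 1.6347 bits. D_KL(Q||P) is larger than D_KL(P||Q) by 0.5028 bits; the two directions differ.

D_KL(P||Q) = Σ P(x) log₂(P(x)/Q(x))

Computing term by term:
  P(1)·log₂(P(1)/Q(1)) = 0.13·log₂(0.13/0.25) = -0.12264
  P(2)·log₂(P(2)/Q(2)) = 0.8203·log₂(0.8203/0.25) = 1.40618
  P(3)·log₂(P(3)/Q(3)) = 0.0099·log₂(0.0099/0.25) = -0.04612
  P(4)·log₂(P(4)/Q(4)) = 0.0398·log₂(0.0398/0.25) = -0.10551

D_KL(P||Q) = -0.12264 + 1.40618 - 0.04612 - 0.10551 = 1.13191 ≈ 1.1319 bits

D_KL(Q||P) = Σ Q(x) log₂(Q(x)/P(x))

Computing term by term:
  Q(1)·log₂(Q(1)/P(1)) = 0.25·log₂(0.25/0.13) = 0.23585
  Q(2)·log₂(Q(2)/P(2)) = 0.25·log₂(0.25/0.8203) = -0.42856
  Q(3)·log₂(Q(3)/P(3)) = 0.25·log₂(0.25/0.0099) = 1.16459
  Q(4)·log₂(Q(4)/P(4)) = 0.25·log₂(0.25/0.0398) = 0.66277

D_KL(Q||P) = 0.23585 - 0.42856 + 1.16459 + 0.66277 = 1.63465 ≈ 1.6347 bits

These are NOT equal (difference: 0.5028 bits). KL divergence is asymmetric: D_KL(P||Q) ≠ D_KL(Q||P) in general.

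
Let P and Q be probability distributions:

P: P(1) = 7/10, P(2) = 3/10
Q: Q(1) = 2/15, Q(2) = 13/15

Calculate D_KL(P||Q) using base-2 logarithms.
1.2155 bits

D_KL(P||Q) = Σ P(x) log₂(P(x)/Q(x))

Computing term by term:
  P(1)·log₂(P(1)/Q(1)) = (7/10)·log₂((7/10)/(2/15)) = 1.67462
  P(2)·log₂(P(2)/Q(2)) = (3/10)·log₂((3/10)/(13/15)) = -0.45915

D_KL(P||Q) = 1.67462 - 0.45915 = 1.21547 ≈ 1.2155 bits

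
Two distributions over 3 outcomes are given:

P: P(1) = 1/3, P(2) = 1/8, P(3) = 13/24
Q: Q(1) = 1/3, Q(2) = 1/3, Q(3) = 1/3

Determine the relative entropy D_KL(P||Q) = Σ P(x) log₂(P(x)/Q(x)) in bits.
0.2025 bits

D_KL(P||Q) = Σ P(x) log₂(P(x)/Q(x))

Computing term by term:
  P(1)·log₂(P(1)/Q(1)) = (1/3)·log₂((1/3)/(1/3)) = 0.00000
  P(2)·log₂(P(2)/Q(2)) = (1/8)·log₂((1/8)/(1/3)) = -0.17688
  P(3)·log₂(P(3)/Q(3)) = (13/24)·log₂((13/24)/(1/3)) = 0.37940

D_KL(P||Q) = 0.00000 - 0.17688 + 0.37940 = 0.20252 ≈ 0.2025 bits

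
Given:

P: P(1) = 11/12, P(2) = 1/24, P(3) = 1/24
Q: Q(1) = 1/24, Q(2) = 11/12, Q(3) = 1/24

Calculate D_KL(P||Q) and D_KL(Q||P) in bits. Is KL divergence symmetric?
D_KL(P||Q) = 3.9020 bits, D_KL(Q||P) = 3.9020 bits. The two values coincide for this particular pair, but no — KL divergence is not symmetric in general.

D_KL(P||Q) = Σ P(x) log₂(P(x)/Q(x))

Computing term by term:
  P(1)·log₂(P(1)/Q(1)) = (11/12)·log₂((11/12)/(1/24)) = 4.08781
  P(2)·log₂(P(2)/Q(2)) = (1/24)·log₂((1/24)/(11/12)) = -0.18581
  P(3)·log₂(P(3)/Q(3)) = (1/24)·log₂((1/24)/(1/24)) = 0.00000

D_KL(P||Q) = 4.08781 - 0.18581 + 0.00000 = 3.90200 ≈ 3.9020 bits

D_KL(Q||P) = Σ Q(x) log₂(Q(x)/P(x))

Computing term by term:
  Q(1)·log₂(Q(1)/P(1)) = (1/24)·log₂((1/24)/(11/12)) = -0.18581
  Q(2)·log₂(Q(2)/P(2)) = (11/12)·log₂((11/12)/(1/24)) = 4.08781
  Q(3)·log₂(Q(3)/P(3)) = (1/24)·log₂((1/24)/(1/24)) = 0.00000

D_KL(Q||P) = -0.18581 + 4.08781 + 0.00000 = 3.90200 ≈ 3.9020 bits

These ARE equal here. Q is P with outcomes relabeled (Q(1) = P(2), Q(2) = P(1)) by a relabeling that is its own inverse, so the two sums contain exactly the same terms in a different order. This is a special case — KL divergence is not symmetric in general: D_KL(P||Q) ≠ D_KL(Q||P) for most P, Q.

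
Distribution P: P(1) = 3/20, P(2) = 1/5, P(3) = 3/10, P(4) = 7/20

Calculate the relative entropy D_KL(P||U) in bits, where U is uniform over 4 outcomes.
0.0739 bits

U(i) = 1/4 for all i

D_KL(P||U) = Σ P(x) log₂(P(x) / (1/4))
           = Σ P(x) log₂(P(x)) + log₂(4)
           = log₂(4) - H(P)

H(P) = -Σ P(x) log₂(P(x)):
  -P(1)·log₂(P(1)) = -(3/20)·log₂(3/20) = 0.41054
  -P(2)·log₂(P(2)) = -(1/5)·log₂(1/5) = 0.46439
  -P(3)·log₂(P(3)) = -(3/10)·log₂(3/10) = 0.52109
  -P(4)·log₂(P(4)) = -(7/20)·log₂(7/20) = 0.53010
H(P) = 0.41054 + 0.46439 + 0.52109 + 0.53010 = 1.92612 bits

log₂(4) = 2.00000 bits

D_KL(P||U) = 2.00000 - 1.92612 = 0.07388 ≈ 0.0739 bits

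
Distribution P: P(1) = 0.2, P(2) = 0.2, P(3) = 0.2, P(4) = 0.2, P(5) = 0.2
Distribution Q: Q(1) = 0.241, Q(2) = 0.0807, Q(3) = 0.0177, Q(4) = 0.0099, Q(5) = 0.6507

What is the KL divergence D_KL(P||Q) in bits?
1.4346 bits

D_KL(P||Q) = Σ P(x) log₂(P(x)/Q(x))

Computing term by term:
  P(1)·log₂(P(1)/Q(1)) = 0.2·log₂(0.2/0.241) = -0.05381
  P(2)·log₂(P(2)/Q(2)) = 0.2·log₂(0.2/0.0807) = 0.26187
  P(3)·log₂(P(3)/Q(3)) = 0.2·log₂(0.2/0.0177) = 0.69964
  P(4)·log₂(P(4)/Q(4)) = 0.2·log₂(0.2/0.0099) = 0.86729
  P(5)·log₂(P(5)/Q(5)) = 0.2·log₂(0.2/0.6507) = -0.34040

D_KL(P||Q) = -0.05381 + 0.26187 + 0.69964 + 0.86729 - 0.34040 = 1.43459 ≈ 1.4346 bits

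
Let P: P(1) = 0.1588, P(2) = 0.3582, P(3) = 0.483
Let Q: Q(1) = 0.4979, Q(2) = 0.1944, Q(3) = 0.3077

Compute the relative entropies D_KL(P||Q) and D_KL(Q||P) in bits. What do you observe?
D_KL(P||Q) = 0.3682 bits, D_KL(Q||P) = 0.4493 bits. The two directions give different values (D_KL(Q||P) exceeds D_KL(P||Q) by 0.0811 bits): KL divergence is asymmetric.

D_KL(P||Q) = Σ P(x) log₂(P(x)/Q(x))

Computing term by term:
  P(1)·log₂(P(1)/Q(1)) = 0.1588·log₂(0.1588/0.4979) = -0.26180
  P(2)·log₂(P(2)/Q(2)) = 0.3582·log₂(0.3582/0.1944) = 0.31584
  P(3)·log₂(P(3)/Q(3)) = 0.483·log₂(0.483/0.3077) = 0.31419

D_KL(P||Q) = -0.26180 + 0.31584 + 0.31419 = 0.36823 ≈ 0.3682 bits

D_KL(Q||P) = Σ Q(x) log₂(Q(x)/P(x))

Computing term by term:
  Q(1)·log₂(Q(1)/P(1)) = 0.4979·log₂(0.4979/0.1588) = 0.82086
  Q(2)·log₂(Q(2)/P(2)) = 0.1944·log₂(0.1944/0.3582) = -0.17141
  Q(3)·log₂(Q(3)/P(3)) = 0.3077·log₂(0.3077/0.483) = -0.20016

D_KL(Q||P) = 0.82086 - 0.17141 - 0.20016 = 0.44929 ≈ 0.4493 bits

These are NOT equal (difference: 0.0811 bits). KL divergence is asymmetric: D_KL(P||Q) ≠ D_KL(Q||P) in general.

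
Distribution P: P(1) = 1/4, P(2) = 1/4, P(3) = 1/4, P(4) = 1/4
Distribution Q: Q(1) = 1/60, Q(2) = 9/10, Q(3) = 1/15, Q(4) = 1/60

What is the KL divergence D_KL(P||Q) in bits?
1.9682 bits

D_KL(P||Q) = Σ P(x) log₂(P(x)/Q(x))

Computing term by term:
  P(1)·log₂(P(1)/Q(1)) = (1/4)·log₂((1/4)/(1/60)) = 0.97672
  P(2)·log₂(P(2)/Q(2)) = (1/4)·log₂((1/4)/(9/10)) = -0.46200
  P(3)·log₂(P(3)/Q(3)) = (1/4)·log₂((1/4)/(1/15)) = 0.47672
  P(4)·log₂(P(4)/Q(4)) = (1/4)·log₂((1/4)/(1/60)) = 0.97672

D_KL(P||Q) = 0.97672 - 0.46200 + 0.47672 + 0.97672 = 1.96816 ≈ 1.9682 bits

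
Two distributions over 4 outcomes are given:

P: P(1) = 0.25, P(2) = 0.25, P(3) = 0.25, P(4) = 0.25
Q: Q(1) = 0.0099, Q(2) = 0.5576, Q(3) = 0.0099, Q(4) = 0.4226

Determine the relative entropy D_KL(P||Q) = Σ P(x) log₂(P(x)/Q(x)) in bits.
1.8505 bits

D_KL(P||Q) = Σ P(x) log₂(P(x)/Q(x))

Computing term by term:
  P(1)·log₂(P(1)/Q(1)) = 0.25·log₂(0.25/0.0099) = 1.16459
  P(2)·log₂(P(2)/Q(2)) = 0.25·log₂(0.25/0.5576) = -0.28933
  P(3)·log₂(P(3)/Q(3)) = 0.25·log₂(0.25/0.0099) = 1.16459
  P(4)·log₂(P(4)/Q(4)) = 0.25·log₂(0.25/0.4226) = -0.18934

D_KL(P||Q) = 1.16459 - 0.28933 + 1.16459 - 0.18934 = 1.85051 ≈ 1.8505 bits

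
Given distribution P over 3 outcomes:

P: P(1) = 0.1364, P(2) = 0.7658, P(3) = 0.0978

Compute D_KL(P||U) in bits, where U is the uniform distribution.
0.5701 bits

U(i) = 1/3 for all i

D_KL(P||U) = Σ P(x) log₂(P(x) / (1/3))
           = Σ P(x) log₂(P(x)) + log₂(3)
           = log₂(3) - H(P)

H(P) = -Σ P(x) log₂(P(x)):
  -P(1)·log₂(P(1)) = -(0.1364)·log₂(0.1364) = 0.39203
  -P(2)·log₂(P(2)) = -(0.7658)·log₂(0.7658) = 0.29480
  -P(3)·log₂(P(3)) = -(0.0978)·log₂(0.0978) = 0.32802
H(P) = 0.39203 + 0.29480 + 0.32802 = 1.01485 bits

log₂(3) = 1.58496 bits

D_KL(P||U) = 1.58496 - 1.01485 = 0.57011 ≈ 0.5701 bits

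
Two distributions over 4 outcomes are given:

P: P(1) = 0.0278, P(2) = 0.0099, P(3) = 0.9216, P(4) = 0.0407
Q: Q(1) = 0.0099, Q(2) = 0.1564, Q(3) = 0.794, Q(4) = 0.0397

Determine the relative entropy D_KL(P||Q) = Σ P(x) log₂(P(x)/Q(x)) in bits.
0.2016 bits

D_KL(P||Q) = Σ P(x) log₂(P(x)/Q(x))

Computing term by term:
  P(1)·log₂(P(1)/Q(1)) = 0.0278·log₂(0.0278/0.0099) = 0.04141
  P(2)·log₂(P(2)/Q(2)) = 0.0099·log₂(0.0099/0.1564) = -0.03942
  P(3)·log₂(P(3)/Q(3)) = 0.9216·log₂(0.9216/0.794) = 0.19815
  P(4)·log₂(P(4)/Q(4)) = 0.0407·log₂(0.0407/0.0397) = 0.00146

D_KL(P||Q) = 0.04141 - 0.03942 + 0.19815 + 0.00146 = 0.20160 ≈ 0.2016 bits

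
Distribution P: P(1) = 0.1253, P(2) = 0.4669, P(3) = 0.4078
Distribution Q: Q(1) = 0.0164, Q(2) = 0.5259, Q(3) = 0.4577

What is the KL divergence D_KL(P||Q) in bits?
0.2195 bits

D_KL(P||Q) = Σ P(x) log₂(P(x)/Q(x))

Computing term by term:
  P(1)·log₂(P(1)/Q(1)) = 0.1253·log₂(0.1253/0.0164) = 0.36758
  P(2)·log₂(P(2)/Q(2)) = 0.4669·log₂(0.4669/0.5259) = -0.08016
  P(3)·log₂(P(3)/Q(3)) = 0.4078·log₂(0.4078/0.4577) = -0.06792

D_KL(P||Q) = 0.36758 - 0.08016 - 0.06792 = 0.21950 ≈ 0.2195 bits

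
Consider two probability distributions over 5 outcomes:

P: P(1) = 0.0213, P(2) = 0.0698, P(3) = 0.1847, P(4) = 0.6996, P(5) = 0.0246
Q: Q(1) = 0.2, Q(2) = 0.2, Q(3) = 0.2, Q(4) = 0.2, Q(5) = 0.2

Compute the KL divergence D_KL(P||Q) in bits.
0.9934 bits

D_KL(P||Q) = Σ P(x) log₂(P(x)/Q(x))

Computing term by term:
  P(1)·log₂(P(1)/Q(1)) = 0.0213·log₂(0.0213/0.2) = -0.06882
  P(2)·log₂(P(2)/Q(2)) = 0.0698·log₂(0.0698/0.2) = -0.10601
  P(3)·log₂(P(3)/Q(3)) = 0.1847·log₂(0.1847/0.2) = -0.02121
  P(4)·log₂(P(4)/Q(4)) = 0.6996·log₂(0.6996/0.2) = 1.26385
  P(5)·log₂(P(5)/Q(5)) = 0.0246·log₂(0.0246/0.2) = -0.07437

D_KL(P||Q) = -0.06882 - 0.10601 - 0.02121 + 1.26385 - 0.07437 = 0.99344 ≈ 0.9934 bits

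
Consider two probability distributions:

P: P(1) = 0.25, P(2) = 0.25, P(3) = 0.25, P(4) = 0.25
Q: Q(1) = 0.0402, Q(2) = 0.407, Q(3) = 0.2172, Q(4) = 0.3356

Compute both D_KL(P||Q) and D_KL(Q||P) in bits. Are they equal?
D_KL(P||Q) = 0.4279 bits, D_KL(Q||P) = 0.2787 bits. No, they are not equal.

D_KL(P||Q) = Σ P(x) log₂(P(x)/Q(x))

Computing term by term:
  P(1)·log₂(P(1)/Q(1)) = 0.25·log₂(0.25/0.0402) = 0.65917
  P(2)·log₂(P(2)/Q(2)) = 0.25·log₂(0.25/0.407) = -0.17578
  P(3)·log₂(P(3)/Q(3)) = 0.25·log₂(0.25/0.2172) = 0.05073
  P(4)·log₂(P(4)/Q(4)) = 0.25·log₂(0.25/0.3356) = -0.10620

D_KL(P||Q) = 0.65917 - 0.17578 + 0.05073 - 0.10620 = 0.42792 ≈ 0.4279 bits

D_KL(Q||P) = Σ Q(x) log₂(Q(x)/P(x))

Computing term by term:
  Q(1)·log₂(Q(1)/P(1)) = 0.0402·log₂(0.0402/0.25) = -0.10599
  Q(2)·log₂(Q(2)/P(2)) = 0.407·log₂(0.407/0.25) = 0.28616
  Q(3)·log₂(Q(3)/P(3)) = 0.2172·log₂(0.2172/0.25) = -0.04407
  Q(4)·log₂(Q(4)/P(4)) = 0.3356·log₂(0.3356/0.25) = 0.14257

D_KL(Q||P) = -0.10599 + 0.28616 - 0.04407 + 0.14257 = 0.27867 ≈ 0.2787 bits

These are NOT equal (difference: 0.1492 bits). KL divergence is asymmetric: D_KL(P||Q) ≠ D_KL(Q||P) in general.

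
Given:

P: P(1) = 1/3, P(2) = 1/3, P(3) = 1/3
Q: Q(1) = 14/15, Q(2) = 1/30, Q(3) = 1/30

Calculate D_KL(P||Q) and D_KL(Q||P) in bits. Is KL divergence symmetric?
D_KL(P||Q) = 1.7195 bits, D_KL(Q||P) = 1.1649 bits. No, KL divergence is not symmetric.

D_KL(P||Q) = Σ P(x) log₂(P(x)/Q(x))

Computing term by term:
  P(1)·log₂(P(1)/Q(1)) = (1/3)·log₂((1/3)/(14/15)) = -0.49514
  P(2)·log₂(P(2)/Q(2)) = (1/3)·log₂((1/3)/(1/30)) = 1.10731
  P(3)·log₂(P(3)/Q(3)) = (1/3)·log₂((1/3)/(1/30)) = 1.10731

D_KL(P||Q) = -0.49514 + 1.10731 + 1.10731 = 1.71948 ≈ 1.7195 bits

D_KL(Q||P) = Σ Q(x) log₂(Q(x)/P(x))

Computing term by term:
  Q(1)·log₂(Q(1)/P(1)) = (14/15)·log₂((14/15)/(1/3)) = 1.38640
  Q(2)·log₂(Q(2)/P(2)) = (1/30)·log₂((1/30)/(1/3)) = -0.11073
  Q(3)·log₂(Q(3)/P(3)) = (1/30)·log₂((1/30)/(1/3)) = -0.11073

D_KL(Q||P) = 1.38640 - 0.11073 - 0.11073 = 1.16494 ≈ 1.1649 bits

These are NOT equal (difference: 0.5546 bits). KL divergence is asymmetric: D_KL(P||Q) ≠ D_KL(Q||P) in general.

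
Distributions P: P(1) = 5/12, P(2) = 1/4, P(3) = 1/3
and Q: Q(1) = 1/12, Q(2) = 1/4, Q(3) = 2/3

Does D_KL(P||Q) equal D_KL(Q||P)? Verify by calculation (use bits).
D_KL(P||Q) = 0.6341 bits, D_KL(Q||P) = 0.4732 bits. No — D_KL(P||Q) ≠ D_KL(Q||P) for this pair.

D_KL(P||Q) = Σ P(x) log₂(P(x)/Q(x))

Computing term by term:
  P(1)·log₂(P(1)/Q(1)) = (5/12)·log₂((5/12)/(1/12)) = 0.96747
  P(2)·log₂(P(2)/Q(2)) = (1/4)·log₂((1/4)/(1/4)) = 0.00000
  P(3)·log₂(P(3)/Q(3)) = (1/3)·log₂((1/3)/(2/3)) = -0.33333

D_KL(P||Q) = 0.96747 + 0.00000 - 0.33333 = 0.63414 ≈ 0.6341 bits

D_KL(Q||P) = Σ Q(x) log₂(Q(x)/P(x))

Computing term by term:
  Q(1)·log₂(Q(1)/P(1)) = (1/12)·log₂((1/12)/(5/12)) = -0.19349
  Q(2)·log₂(Q(2)/P(2)) = (1/4)·log₂((1/4)/(1/4)) = 0.00000
  Q(3)·log₂(Q(3)/P(3)) = (2/3)·log₂((2/3)/(1/3)) = 0.66667

D_KL(Q||P) = -0.19349 + 0.00000 + 0.66667 = 0.47318 ≈ 0.4732 bits

These are NOT equal (difference: 0.1609 bits). KL divergence is asymmetric: D_KL(P||Q) ≠ D_KL(Q||P) in general.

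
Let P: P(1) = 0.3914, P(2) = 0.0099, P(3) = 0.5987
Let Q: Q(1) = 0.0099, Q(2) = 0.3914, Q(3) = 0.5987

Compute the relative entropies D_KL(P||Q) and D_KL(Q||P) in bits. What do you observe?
D_KL(P||Q) = 2.0239 bits, D_KL(Q||P) = 2.0239 bits. The two directions give the same value here, because Q is a self-inverse relabeling of P; in general KL divergence is asymmetric.

D_KL(P||Q) = Σ P(x) log₂(P(x)/Q(x))

Computing term by term:
  P(1)·log₂(P(1)/Q(1)) = 0.3914·log₂(0.3914/0.0099) = 2.07640
  P(2)·log₂(P(2)/Q(2)) = 0.0099·log₂(0.0099/0.3914) = -0.05252
  P(3)·log₂(P(3)/Q(3)) = 0.5987·log₂(0.5987/0.5987) = 0.00000

D_KL(P||Q) = 2.07640 - 0.05252 + 0.00000 = 2.02388 ≈ 2.0239 bits

D_KL(Q||P) = Σ Q(x) log₂(Q(x)/P(x))

Computing term by term:
  Q(1)·log₂(Q(1)/P(1)) = 0.0099·log₂(0.0099/0.3914) = -0.05252
  Q(2)·log₂(Q(2)/P(2)) = 0.3914·log₂(0.3914/0.0099) = 2.07640
  Q(3)·log₂(Q(3)/P(3)) = 0.5987·log₂(0.5987/0.5987) = 0.00000

D_KL(Q||P) = -0.05252 + 2.07640 + 0.00000 = 2.02388 ≈ 2.0239 bits

These ARE equal here. Q is P with outcomes relabeled (Q(1) = P(2), Q(2) = P(1)) by a relabeling that is its own inverse, so the two sums contain exactly the same terms in a different order. This is a special case — KL divergence is not symmetric in general: D_KL(P||Q) ≠ D_KL(Q||P) for most P, Q.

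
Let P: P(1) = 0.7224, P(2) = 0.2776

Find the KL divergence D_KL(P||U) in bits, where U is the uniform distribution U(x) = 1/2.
0.1478 bits

U(i) = 1/2 for all i

D_KL(P||U) = Σ P(x) log₂(P(x) / (1/2))
           = Σ P(x) log₂(P(x)) + log₂(2)
           = log₂(2) - H(P)

H(P) = -Σ P(x) log₂(P(x)):
  -P(1)·log₂(P(1)) = -(0.7224)·log₂(0.7224) = 0.33890
  -P(2)·log₂(P(2)) = -(0.2776)·log₂(0.2776) = 0.51326
H(P) = 0.33890 + 0.51326 = 0.85216 bits

log₂(2) = 1.00000 bits

D_KL(P||U) = 1.00000 - 0.85216 = 0.14784 ≈ 0.1478 bits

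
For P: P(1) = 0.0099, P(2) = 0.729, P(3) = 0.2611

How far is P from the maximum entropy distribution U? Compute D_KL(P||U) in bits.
0.6808 bits

U(i) = 1/3 for all i

D_KL(P||U) = Σ P(x) log₂(P(x) / (1/3))
           = Σ P(x) log₂(P(x)) + log₂(3)
           = log₂(3) - H(P)

H(P) = -Σ P(x) log₂(P(x)):
  -P(1)·log₂(P(1)) = -(0.0099)·log₂(0.0099) = 0.06592
  -P(2)·log₂(P(2)) = -(0.729)·log₂(0.729) = 0.33243
  -P(3)·log₂(P(3)) = -(0.2611)·log₂(0.2611) = 0.50584
H(P) = 0.06592 + 0.33243 + 0.50584 = 0.90419 bits

log₂(3) = 1.58496 bits

D_KL(P||U) = 1.58496 - 0.90419 = 0.68077 ≈ 0.6808 bits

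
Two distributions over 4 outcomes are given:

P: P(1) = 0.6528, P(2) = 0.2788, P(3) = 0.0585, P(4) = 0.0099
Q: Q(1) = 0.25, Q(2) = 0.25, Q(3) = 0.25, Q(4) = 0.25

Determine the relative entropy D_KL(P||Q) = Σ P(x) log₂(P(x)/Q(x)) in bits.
0.7791 bits

D_KL(P||Q) = Σ P(x) log₂(P(x)/Q(x))

Computing term by term:
  P(1)·log₂(P(1)/Q(1)) = 0.6528·log₂(0.6528/0.25) = 0.90394
  P(2)·log₂(P(2)/Q(2)) = 0.2788·log₂(0.2788/0.25) = 0.04386
  P(3)·log₂(P(3)/Q(3)) = 0.0585·log₂(0.0585/0.25) = -0.12258
  P(4)·log₂(P(4)/Q(4)) = 0.0099·log₂(0.0099/0.25) = -0.04612

D_KL(P||Q) = 0.90394 + 0.04386 - 0.12258 - 0.04612 = 0.77910 ≈ 0.7791 bits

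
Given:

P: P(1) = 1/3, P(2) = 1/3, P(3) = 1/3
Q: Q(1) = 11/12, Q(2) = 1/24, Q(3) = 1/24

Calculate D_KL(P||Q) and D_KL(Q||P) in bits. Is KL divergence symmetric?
D_KL(P||Q) = 1.5135 bits, D_KL(Q||P) = 1.0878 bits. No, KL divergence is not symmetric.

D_KL(P||Q) = Σ P(x) log₂(P(x)/Q(x))

Computing term by term:
  P(1)·log₂(P(1)/Q(1)) = (1/3)·log₂((1/3)/(11/12)) = -0.48648
  P(2)·log₂(P(2)/Q(2)) = (1/3)·log₂((1/3)/(1/24)) = 1.00000
  P(3)·log₂(P(3)/Q(3)) = (1/3)·log₂((1/3)/(1/24)) = 1.00000

D_KL(P||Q) = -0.48648 + 1.00000 + 1.00000 = 1.51352 ≈ 1.5135 bits

D_KL(Q||P) = Σ Q(x) log₂(Q(x)/P(x))

Computing term by term:
  Q(1)·log₂(Q(1)/P(1)) = (11/12)·log₂((11/12)/(1/3)) = 1.33781
  Q(2)·log₂(Q(2)/P(2)) = (1/24)·log₂((1/24)/(1/3)) = -0.12500
  Q(3)·log₂(Q(3)/P(3)) = (1/24)·log₂((1/24)/(1/3)) = -0.12500

D_KL(Q||P) = 1.33781 - 0.12500 - 0.12500 = 1.08781 ≈ 1.0878 bits

These are NOT equal (difference: 0.4257 bits). KL divergence is asymmetric: D_KL(P||Q) ≠ D_KL(Q||P) in general.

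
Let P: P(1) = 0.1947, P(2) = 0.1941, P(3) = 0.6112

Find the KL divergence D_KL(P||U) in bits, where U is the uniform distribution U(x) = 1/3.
0.2321 bits

U(i) = 1/3 for all i

D_KL(P||U) = Σ P(x) log₂(P(x) / (1/3))
           = Σ P(x) log₂(P(x)) + log₂(3)
           = log₂(3) - H(P)

H(P) = -Σ P(x) log₂(P(x)):
  -P(1)·log₂(P(1)) = -(0.1947)·log₂(0.1947) = 0.45962
  -P(2)·log₂(P(2)) = -(0.1941)·log₂(0.1941) = 0.45907
  -P(3)·log₂(P(3)) = -(0.6112)·log₂(0.6112) = 0.43413
H(P) = 0.45962 + 0.45907 + 0.43413 = 1.35282 bits

log₂(3) = 1.58496 bits

D_KL(P||U) = 1.58496 - 1.35282 = 0.23214 ≈ 0.2321 bits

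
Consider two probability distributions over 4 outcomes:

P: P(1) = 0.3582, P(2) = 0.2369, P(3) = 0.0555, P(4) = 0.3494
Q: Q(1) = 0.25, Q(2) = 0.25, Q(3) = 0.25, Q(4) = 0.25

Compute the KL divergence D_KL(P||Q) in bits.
0.2157 bits

D_KL(P||Q) = Σ P(x) log₂(P(x)/Q(x))

Computing term by term:
  P(1)·log₂(P(1)/Q(1)) = 0.3582·log₂(0.3582/0.25) = 0.18585
  P(2)·log₂(P(2)/Q(2)) = 0.2369·log₂(0.2369/0.25) = -0.01840
  P(3)·log₂(P(3)/Q(3)) = 0.0555·log₂(0.0555/0.25) = -0.12051
  P(4)·log₂(P(4)/Q(4)) = 0.3494·log₂(0.3494/0.25) = 0.16874

D_KL(P||Q) = 0.18585 - 0.01840 - 0.12051 + 0.16874 = 0.21568 ≈ 0.2157 bits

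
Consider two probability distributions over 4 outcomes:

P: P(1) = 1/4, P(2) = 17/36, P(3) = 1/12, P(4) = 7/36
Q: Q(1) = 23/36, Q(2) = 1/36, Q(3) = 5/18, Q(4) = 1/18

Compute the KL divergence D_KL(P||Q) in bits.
1.7985 bits

D_KL(P||Q) = Σ P(x) log₂(P(x)/Q(x))

Computing term by term:
  P(1)·log₂(P(1)/Q(1)) = (1/4)·log₂((1/4)/(23/36)) = -0.33841
  P(2)·log₂(P(2)/Q(2)) = (17/36)·log₂((17/36)/(1/36)) = 1.93019
  P(3)·log₂(P(3)/Q(3)) = (1/12)·log₂((1/12)/(5/18)) = -0.14475
  P(4)·log₂(P(4)/Q(4)) = (7/36)·log₂((7/36)/(1/18)) = 0.35143

D_KL(P||Q) = -0.33841 + 1.93019 - 0.14475 + 0.35143 = 1.79846 ≈ 1.7985 bits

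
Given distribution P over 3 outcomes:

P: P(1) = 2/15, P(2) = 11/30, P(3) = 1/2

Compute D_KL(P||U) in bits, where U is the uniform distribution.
0.1666 bits

U(i) = 1/3 for all i

D_KL(P||U) = Σ P(x) log₂(P(x) / (1/3))
           = Σ P(x) log₂(P(x)) + log₂(3)
           = log₂(3) - H(P)

H(P) = -Σ P(x) log₂(P(x)):
  -P(1)·log₂(P(1)) = -(2/15)·log₂(2/15) = 0.38759
  -P(2)·log₂(P(2)) = -(11/30)·log₂(11/30) = 0.53073
  -P(3)·log₂(P(3)) = -(1/2)·log₂(1/2) = 0.50000
H(P) = 0.38759 + 0.53073 + 0.50000 = 1.41832 bits

log₂(3) = 1.58496 bits

D_KL(P||U) = 1.58496 - 1.41832 = 0.16664 ≈ 0.1666 bits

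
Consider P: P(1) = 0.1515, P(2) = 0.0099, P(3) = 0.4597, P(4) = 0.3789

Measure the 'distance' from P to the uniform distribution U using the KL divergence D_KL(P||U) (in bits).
0.4757 bits

U(i) = 1/4 for all i

D_KL(P||U) = Σ P(x) log₂(P(x) / (1/4))
           = Σ P(x) log₂(P(x)) + log₂(4)
           = log₂(4) - H(P)

H(P) = -Σ P(x) log₂(P(x)):
  -P(1)·log₂(P(1)) = -(0.1515)·log₂(0.1515) = 0.41248
  -P(2)·log₂(P(2)) = -(0.0099)·log₂(0.0099) = 0.06592
  -P(3)·log₂(P(3)) = -(0.4597)·log₂(0.4597) = 0.51543
  -P(4)·log₂(P(4)) = -(0.3789)·log₂(0.3789) = 0.53050
H(P) = 0.41248 + 0.06592 + 0.51543 + 0.53050 = 1.52433 bits

log₂(4) = 2.00000 bits

D_KL(P||U) = 2.00000 - 1.52433 = 0.47567 ≈ 0.4757 bits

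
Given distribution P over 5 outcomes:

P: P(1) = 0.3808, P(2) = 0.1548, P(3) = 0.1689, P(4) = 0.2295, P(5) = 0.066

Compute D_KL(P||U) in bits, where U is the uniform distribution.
0.1954 bits

U(i) = 1/5 for all i

D_KL(P||U) = Σ P(x) log₂(P(x) / (1/5))
           = Σ P(x) log₂(P(x)) + log₂(5)
           = log₂(5) - H(P)

H(P) = -Σ P(x) log₂(P(x)):
  -P(1)·log₂(P(1)) = -(0.3808)·log₂(0.3808) = 0.53041
  -P(2)·log₂(P(2)) = -(0.1548)·log₂(0.1548) = 0.41665
  -P(3)·log₂(P(3)) = -(0.1689)·log₂(0.1689) = 0.43336
  -P(4)·log₂(P(4)) = -(0.2295)·log₂(0.2295) = 0.48733
  -P(5)·log₂(P(5)) = -(0.066)·log₂(0.066) = 0.25881
H(P) = 0.53041 + 0.41665 + 0.43336 + 0.48733 + 0.25881 = 2.12656 bits

log₂(5) = 2.32193 bits

D_KL(P||U) = 2.32193 - 2.12656 = 0.19537 ≈ 0.1954 bits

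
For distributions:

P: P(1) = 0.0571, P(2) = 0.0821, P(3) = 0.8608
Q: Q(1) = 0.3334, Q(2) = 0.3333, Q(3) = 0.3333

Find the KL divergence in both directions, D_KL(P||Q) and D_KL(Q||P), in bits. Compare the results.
D_KL(P||Q) = 0.8670 bits, D_KL(Q||P) = 1.0662 bits. D_KL(Q||P) is larger than D_KL(P||Q) by 0.1992 bits; the two directions differ.

D_KL(P||Q) = Σ P(x) log₂(P(x)/Q(x))

Computing term by term:
  P(1)·log₂(P(1)/Q(1)) = 0.0571·log₂(0.0571/0.3334) = -0.14536
  P(2)·log₂(P(2)/Q(2)) = 0.0821·log₂(0.0821/0.3333) = -0.16595
  P(3)·log₂(P(3)/Q(3)) = 0.8608·log₂(0.8608/0.3333) = 1.17831

D_KL(P||Q) = -0.14536 - 0.16595 + 1.17831 = 0.86700 ≈ 0.8670 bits

D_KL(Q||P) = Σ Q(x) log₂(Q(x)/P(x))

Computing term by term:
  Q(1)·log₂(Q(1)/P(1)) = 0.3334·log₂(0.3334/0.0571) = 0.84873
  Q(2)·log₂(Q(2)/P(2)) = 0.3333·log₂(0.3333/0.0821) = 0.67372
  Q(3)·log₂(Q(3)/P(3)) = 0.3333·log₂(0.3333/0.8608) = -0.45624

D_KL(Q||P) = 0.84873 + 0.67372 - 0.45624 = 1.06621 ≈ 1.0662 bits

These are NOT equal (difference: 0.1992 bits). KL divergence is asymmetric: D_KL(P||Q) ≠ D_KL(Q||P) in general.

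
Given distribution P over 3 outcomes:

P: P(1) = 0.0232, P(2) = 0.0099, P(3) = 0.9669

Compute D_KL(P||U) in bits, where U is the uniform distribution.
1.3461 bits

U(i) = 1/3 for all i

D_KL(P||U) = Σ P(x) log₂(P(x) / (1/3))
           = Σ P(x) log₂(P(x)) + log₂(3)
           = log₂(3) - H(P)

H(P) = -Σ P(x) log₂(P(x)):
  -P(1)·log₂(P(1)) = -(0.0232)·log₂(0.0232) = 0.12597
  -P(2)·log₂(P(2)) = -(0.0099)·log₂(0.0099) = 0.06592
  -P(3)·log₂(P(3)) = -(0.9669)·log₂(0.9669) = 0.04695
H(P) = 0.12597 + 0.06592 + 0.04695 = 0.23884 bits

log₂(3) = 1.58496 bits

D_KL(P||U) = 1.58496 - 0.23884 = 1.34612 ≈ 1.3461 bits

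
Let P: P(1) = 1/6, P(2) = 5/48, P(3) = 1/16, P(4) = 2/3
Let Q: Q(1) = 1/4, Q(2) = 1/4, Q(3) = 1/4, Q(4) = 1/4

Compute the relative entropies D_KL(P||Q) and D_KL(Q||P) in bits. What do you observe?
D_KL(P||Q) = 0.5893 bits, D_KL(Q||P) = 0.6082 bits. The two directions give different values (D_KL(Q||P) exceeds D_KL(P||Q) by 0.0189 bits): KL divergence is asymmetric.

D_KL(P||Q) = Σ P(x) log₂(P(x)/Q(x))

Computing term by term:
  P(1)·log₂(P(1)/Q(1)) = (1/6)·log₂((1/6)/(1/4)) = -0.09749
  P(2)·log₂(P(2)/Q(2)) = (5/48)·log₂((5/48)/(1/4)) = -0.13157
  P(3)·log₂(P(3)/Q(3)) = (1/16)·log₂((1/16)/(1/4)) = -0.12500
  P(4)·log₂(P(4)/Q(4)) = (2/3)·log₂((2/3)/(1/4)) = 0.94336

D_KL(P||Q) = -0.09749 - 0.13157 - 0.12500 + 0.94336 = 0.58930 ≈ 0.5893 bits

D_KL(Q||P) = Σ Q(x) log₂(Q(x)/P(x))

Computing term by term:
  Q(1)·log₂(Q(1)/P(1)) = (1/4)·log₂((1/4)/(1/6)) = 0.14624
  Q(2)·log₂(Q(2)/P(2)) = (1/4)·log₂((1/4)/(5/48)) = 0.31576
  Q(3)·log₂(Q(3)/P(3)) = (1/4)·log₂((1/4)/(1/16)) = 0.50000
  Q(4)·log₂(Q(4)/P(4)) = (1/4)·log₂((1/4)/(2/3)) = -0.35376

D_KL(Q||P) = 0.14624 + 0.31576 + 0.50000 - 0.35376 = 0.60824 ≈ 0.6082 bits

These are NOT equal (difference: 0.0189 bits). KL divergence is asymmetric: D_KL(P||Q) ≠ D_KL(Q||P) in general.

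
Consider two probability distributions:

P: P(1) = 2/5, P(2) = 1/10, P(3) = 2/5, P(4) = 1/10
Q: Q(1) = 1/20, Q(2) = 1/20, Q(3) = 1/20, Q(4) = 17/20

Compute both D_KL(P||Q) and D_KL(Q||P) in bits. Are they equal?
D_KL(P||Q) = 2.1913 bits, D_KL(Q||P) = 2.2743 bits. No, they are not equal.

D_KL(P||Q) = Σ P(x) log₂(P(x)/Q(x))

Computing term by term:
  P(1)·log₂(P(1)/Q(1)) = (2/5)·log₂((2/5)/(1/20)) = 1.20000
  P(2)·log₂(P(2)/Q(2)) = (1/10)·log₂((1/10)/(1/20)) = 0.10000
  P(3)·log₂(P(3)/Q(3)) = (2/5)·log₂((2/5)/(1/20)) = 1.20000
  P(4)·log₂(P(4)/Q(4)) = (1/10)·log₂((1/10)/(17/20)) = -0.30875

D_KL(P||Q) = 1.20000 + 0.10000 + 1.20000 - 0.30875 = 2.19125 ≈ 2.1913 bits

D_KL(Q||P) = Σ Q(x) log₂(Q(x)/P(x))

Computing term by term:
  Q(1)·log₂(Q(1)/P(1)) = (1/20)·log₂((1/20)/(2/5)) = -0.15000
  Q(2)·log₂(Q(2)/P(2)) = (1/20)·log₂((1/20)/(1/10)) = -0.05000
  Q(3)·log₂(Q(3)/P(3)) = (1/20)·log₂((1/20)/(2/5)) = -0.15000
  Q(4)·log₂(Q(4)/P(4)) = (17/20)·log₂((17/20)/(1/10)) = 2.62434

D_KL(Q||P) = -0.15000 - 0.05000 - 0.15000 + 2.62434 = 2.27434 ≈ 2.2743 bits

These are NOT equal (difference: 0.0830 bits). KL divergence is asymmetric: D_KL(P||Q) ≠ D_KL(Q||P) in general.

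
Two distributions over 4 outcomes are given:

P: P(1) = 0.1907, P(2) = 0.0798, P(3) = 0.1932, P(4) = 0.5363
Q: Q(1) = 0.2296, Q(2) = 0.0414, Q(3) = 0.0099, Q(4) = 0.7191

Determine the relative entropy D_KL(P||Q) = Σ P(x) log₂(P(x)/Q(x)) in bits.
0.6257 bits

D_KL(P||Q) = Σ P(x) log₂(P(x)/Q(x))

Computing term by term:
  P(1)·log₂(P(1)/Q(1)) = 0.1907·log₂(0.1907/0.2296) = -0.05107
  P(2)·log₂(P(2)/Q(2)) = 0.0798·log₂(0.0798/0.0414) = 0.07555
  P(3)·log₂(P(3)/Q(3)) = 0.1932·log₂(0.1932/0.0099) = 0.82816
  P(4)·log₂(P(4)/Q(4)) = 0.5363·log₂(0.5363/0.7191) = -0.22694

D_KL(P||Q) = -0.05107 + 0.07555 + 0.82816 - 0.22694 = 0.62570 ≈ 0.6257 bits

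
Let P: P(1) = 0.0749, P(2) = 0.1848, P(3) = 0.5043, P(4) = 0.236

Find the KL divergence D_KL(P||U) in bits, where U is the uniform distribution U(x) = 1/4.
0.2801 bits

U(i) = 1/4 for all i

D_KL(P||U) = Σ P(x) log₂(P(x) / (1/4))
           = Σ P(x) log₂(P(x)) + log₂(4)
           = log₂(4) - H(P)

H(P) = -Σ P(x) log₂(P(x)):
  -P(1)·log₂(P(1)) = -(0.0749)·log₂(0.0749) = 0.28004
  -P(2)·log₂(P(2)) = -(0.1848)·log₂(0.1848) = 0.45017
  -P(3)·log₂(P(3)) = -(0.5043)·log₂(0.5043) = 0.49807
  -P(4)·log₂(P(4)) = -(0.236)·log₂(0.236) = 0.49162
H(P) = 0.28004 + 0.45017 + 0.49807 + 0.49162 = 1.71990 bits

log₂(4) = 2.00000 bits

D_KL(P||U) = 2.00000 - 1.71990 = 0.28010 ≈ 0.2801 bits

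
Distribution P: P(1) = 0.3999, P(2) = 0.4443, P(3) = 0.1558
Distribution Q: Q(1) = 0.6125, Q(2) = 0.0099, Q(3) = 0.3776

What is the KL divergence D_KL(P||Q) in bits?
1.9934 bits

D_KL(P||Q) = Σ P(x) log₂(P(x)/Q(x))

Computing term by term:
  P(1)·log₂(P(1)/Q(1)) = 0.3999·log₂(0.3999/0.6125) = -0.24597
  P(2)·log₂(P(2)/Q(2)) = 0.4443·log₂(0.4443/0.0099) = 2.43830
  P(3)·log₂(P(3)/Q(3)) = 0.1558·log₂(0.1558/0.3776) = -0.19898

D_KL(P||Q) = -0.24597 + 2.43830 - 0.19898 = 1.99335 ≈ 1.9934 bits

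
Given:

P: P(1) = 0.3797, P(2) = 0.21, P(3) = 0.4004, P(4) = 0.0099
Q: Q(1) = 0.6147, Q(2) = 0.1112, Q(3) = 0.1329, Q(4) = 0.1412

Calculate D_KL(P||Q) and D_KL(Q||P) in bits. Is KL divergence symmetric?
D_KL(P||Q) = 0.5278 bits, D_KL(Q||P) = 0.6552 bits. No, KL divergence is not symmetric.

D_KL(P||Q) = Σ P(x) log₂(P(x)/Q(x))

Computing term by term:
  P(1)·log₂(P(1)/Q(1)) = 0.3797·log₂(0.3797/0.6147) = -0.26390
  P(2)·log₂(P(2)/Q(2)) = 0.21·log₂(0.21/0.1112) = 0.19262
  P(3)·log₂(P(3)/Q(3)) = 0.4004·log₂(0.4004/0.1329) = 0.63708
  P(4)·log₂(P(4)/Q(4)) = 0.0099·log₂(0.0099/0.1412) = -0.03796

D_KL(P||Q) = -0.26390 + 0.19262 + 0.63708 - 0.03796 = 0.52784 ≈ 0.5278 bits

D_KL(Q||P) = Σ Q(x) log₂(Q(x)/P(x))

Computing term by term:
  Q(1)·log₂(Q(1)/P(1)) = 0.6147·log₂(0.6147/0.3797) = 0.42723
  Q(2)·log₂(Q(2)/P(2)) = 0.1112·log₂(0.1112/0.21) = -0.10200
  Q(3)·log₂(Q(3)/P(3)) = 0.1329·log₂(0.1329/0.4004) = -0.21146
  Q(4)·log₂(Q(4)/P(4)) = 0.1412·log₂(0.1412/0.0099) = 0.54138

D_KL(Q||P) = 0.42723 - 0.10200 - 0.21146 + 0.54138 = 0.65515 ≈ 0.6552 bits

These are NOT equal (difference: 0.1274 bits). KL divergence is asymmetric: D_KL(P||Q) ≠ D_KL(Q||P) in general.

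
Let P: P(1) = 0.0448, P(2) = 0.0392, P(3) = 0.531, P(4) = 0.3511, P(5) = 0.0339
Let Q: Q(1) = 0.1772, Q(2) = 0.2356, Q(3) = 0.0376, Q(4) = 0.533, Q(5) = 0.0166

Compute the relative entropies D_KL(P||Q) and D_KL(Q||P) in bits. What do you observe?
D_KL(P||Q) = 1.6615 bits, D_KL(Q||P) = 1.1214 bits. The two directions give different values (D_KL(P||Q) exceeds D_KL(Q||P) by 0.5401 bits): KL divergence is asymmetric.

D_KL(P||Q) = Σ P(x) log₂(P(x)/Q(x))

Computing term by term:
  P(1)·log₂(P(1)/Q(1)) = 0.0448·log₂(0.0448/0.1772) = -0.08887
  P(2)·log₂(P(2)/Q(2)) = 0.0392·log₂(0.0392/0.2356) = -0.10143
  P(3)·log₂(P(3)/Q(3)) = 0.531·log₂(0.531/0.0376) = 2.02837
  P(4)·log₂(P(4)/Q(4)) = 0.3511·log₂(0.3511/0.533) = -0.21145
  P(5)·log₂(P(5)/Q(5)) = 0.0339·log₂(0.0339/0.0166) = 0.03492

D_KL(P||Q) = -0.08887 - 0.10143 + 2.02837 - 0.21145 + 0.03492 = 1.66154 ≈ 1.6615 bits

D_KL(Q||P) = Σ Q(x) log₂(Q(x)/P(x))

Computing term by term:
  Q(1)·log₂(Q(1)/P(1)) = 0.1772·log₂(0.1772/0.0448) = 0.35153
  Q(2)·log₂(Q(2)/P(2)) = 0.2356·log₂(0.2356/0.0392) = 0.60959
  Q(3)·log₂(Q(3)/P(3)) = 0.0376·log₂(0.0376/0.531) = -0.14363
  Q(4)·log₂(Q(4)/P(4)) = 0.533·log₂(0.533/0.3511) = 0.32100
  Q(5)·log₂(Q(5)/P(5)) = 0.0166·log₂(0.0166/0.0339) = -0.01710

D_KL(Q||P) = 0.35153 + 0.60959 - 0.14363 + 0.32100 - 0.01710 = 1.12139 ≈ 1.1214 bits

These are NOT equal (difference: 0.5401 bits). KL divergence is asymmetric: D_KL(P||Q) ≠ D_KL(Q||P) in general.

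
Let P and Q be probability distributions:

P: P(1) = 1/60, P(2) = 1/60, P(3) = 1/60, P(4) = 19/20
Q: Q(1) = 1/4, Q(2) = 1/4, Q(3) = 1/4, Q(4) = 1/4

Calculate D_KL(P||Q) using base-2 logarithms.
1.6344 bits

D_KL(P||Q) = Σ P(x) log₂(P(x)/Q(x))

Computing term by term:
  P(1)·log₂(P(1)/Q(1)) = (1/60)·log₂((1/60)/(1/4)) = -0.06511
  P(2)·log₂(P(2)/Q(2)) = (1/60)·log₂((1/60)/(1/4)) = -0.06511
  P(3)·log₂(P(3)/Q(3)) = (1/60)·log₂((1/60)/(1/4)) = -0.06511
  P(4)·log₂(P(4)/Q(4)) = (19/20)·log₂((19/20)/(1/4)) = 1.82970

D_KL(P||Q) = -0.06511 - 0.06511 - 0.06511 + 1.82970 = 1.63437 ≈ 1.6344 bits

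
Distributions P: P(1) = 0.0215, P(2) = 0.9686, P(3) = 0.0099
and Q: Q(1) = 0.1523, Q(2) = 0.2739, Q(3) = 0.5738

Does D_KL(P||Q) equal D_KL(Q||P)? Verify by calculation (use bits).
D_KL(P||Q) = 1.6463 bits, D_KL(Q||P) = 3.2918 bits. No — D_KL(P||Q) ≠ D_KL(Q||P) for this pair.

D_KL(P||Q) = Σ P(x) log₂(P(x)/Q(x))

Computing term by term:
  P(1)·log₂(P(1)/Q(1)) = 0.0215·log₂(0.0215/0.1523) = -0.06073
  P(2)·log₂(P(2)/Q(2)) = 0.9686·log₂(0.9686/0.2739) = 1.76503
  P(3)·log₂(P(3)/Q(3)) = 0.0099·log₂(0.0099/0.5738) = -0.05798

D_KL(P||Q) = -0.06073 + 1.76503 - 0.05798 = 1.64632 ≈ 1.6463 bits

D_KL(Q||P) = Σ Q(x) log₂(Q(x)/P(x))

Computing term by term:
  Q(1)·log₂(Q(1)/P(1)) = 0.1523·log₂(0.1523/0.0215) = 0.43017
  Q(2)·log₂(Q(2)/P(2)) = 0.2739·log₂(0.2739/0.9686) = -0.49911
  Q(3)·log₂(Q(3)/P(3)) = 0.5738·log₂(0.5738/0.0099) = 3.36073

D_KL(Q||P) = 0.43017 - 0.49911 + 3.36073 = 3.29179 ≈ 3.2918 bits

These are NOT equal (difference: 1.6455 bits). KL divergence is asymmetric: D_KL(P||Q) ≠ D_KL(Q||P) in general.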